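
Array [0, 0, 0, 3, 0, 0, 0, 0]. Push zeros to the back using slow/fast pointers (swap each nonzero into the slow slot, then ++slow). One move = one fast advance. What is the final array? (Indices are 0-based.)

(s=0,f=0) a[fast]=0 → fast++
(s=0,f=1) a[fast]=0 → fast++
(s=0,f=2) a[fast]=0 → fast++
(s=0,f=3) a[fast]=3≠0 swap→a[0]=3 → slow++,fast++
(s=1,f=4) a[fast]=0 → fast++
(s=1,f=5) a[fast]=0 → fast++
(s=1,f=6) a[fast]=0 → fast++
(s=1,f=7) a[fast]=0 → fast++

[3, 0, 0, 0, 0, 0, 0, 0]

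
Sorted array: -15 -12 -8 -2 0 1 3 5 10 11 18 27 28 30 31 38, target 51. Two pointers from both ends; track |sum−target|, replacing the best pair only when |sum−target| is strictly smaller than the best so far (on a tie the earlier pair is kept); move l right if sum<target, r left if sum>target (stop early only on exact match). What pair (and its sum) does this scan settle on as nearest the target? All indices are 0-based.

l=0 r=15: -15+38=23 d=28 *, l++
l=1 r=15: -12+38=26 d=25 *, l++
l=2 r=15: -8+38=30 d=21 *, l++
l=3 r=15: -2+38=36 d=15 *, l++
l=4 r=15: 0+38=38 d=13 *, l++
l=5 r=15: 1+38=39 d=12 *, l++
l=6 r=15: 3+38=41 d=10 *, l++
l=7 r=15: 5+38=43 d=8 *, l++
l=8 r=15: 10+38=48 d=3 *, l++
l=9 r=15: 11+38=49 d=2 *, l++
l=10 r=15: 18+38=56 d=5, r--
l=10 r=14: 18+31=49 d=2, l++
l=11 r=14: 27+31=58 d=7, r--
l=11 r=13: 27+30=57 d=6, r--
l=11 r=12: 27+28=55 d=4, r--

pair (11, 38) with sum 49 (|Δ|=2)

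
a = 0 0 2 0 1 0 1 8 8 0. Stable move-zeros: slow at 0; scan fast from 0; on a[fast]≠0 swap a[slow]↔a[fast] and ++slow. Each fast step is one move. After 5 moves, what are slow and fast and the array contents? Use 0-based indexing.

(s=0,f=0) a[fast]=0 → fast++
(s=0,f=1) a[fast]=0 → fast++
(s=0,f=2) a[fast]=2≠0 swap→a[0]=2 → slow++,fast++
(s=1,f=3) a[fast]=0 → fast++
(s=1,f=4) a[fast]=1≠0 swap→a[1]=1 → slow++,fast++

slow=2, fast=5, a=[2, 1, 0, 0, 0, 0, 1, 8, 8, 0]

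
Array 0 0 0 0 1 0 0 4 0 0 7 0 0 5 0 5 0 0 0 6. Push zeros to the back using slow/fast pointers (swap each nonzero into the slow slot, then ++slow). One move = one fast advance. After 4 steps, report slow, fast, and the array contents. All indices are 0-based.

(s=0,f=0) a[fast]=0 → fast++
(s=0,f=1) a[fast]=0 → fast++
(s=0,f=2) a[fast]=0 → fast++
(s=0,f=3) a[fast]=0 → fast++

slow=0, fast=4, a=[0, 0, 0, 0, 1, 0, 0, 4, 0, 0, 7, 0, 0, 5, 0, 5, 0, 0, 0, 6]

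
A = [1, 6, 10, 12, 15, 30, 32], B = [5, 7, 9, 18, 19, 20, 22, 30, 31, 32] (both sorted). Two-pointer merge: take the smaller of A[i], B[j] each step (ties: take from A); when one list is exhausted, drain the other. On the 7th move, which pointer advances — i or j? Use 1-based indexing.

i

[i=1,j=1] A[i]=1<=B[j]=5 take 1 → i++
[i=2,j=1] A[i]=6>B[j]=5 take 5 → j++
[i=2,j=2] A[i]=6<=B[j]=7 take 6 → i++
[i=3,j=2] A[i]=10>B[j]=7 take 7 → j++
[i=3,j=3] A[i]=10>B[j]=9 take 9 → j++
[i=3,j=4] A[i]=10<=B[j]=18 take 10 → i++
[i=4,j=4] A[i]=12<=B[j]=18 take 12 → i++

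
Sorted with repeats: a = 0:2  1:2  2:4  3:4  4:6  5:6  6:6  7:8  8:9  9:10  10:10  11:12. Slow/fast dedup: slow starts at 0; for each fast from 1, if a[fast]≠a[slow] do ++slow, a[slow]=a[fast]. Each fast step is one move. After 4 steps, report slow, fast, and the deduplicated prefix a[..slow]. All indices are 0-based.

slow=2, fast=5, prefix=[2, 4, 6]

(s=0,f=1) a[fast]=2=a[slow] dup → fast++
(s=0,f=2) a[fast]=4≠a[slow]=2 write a[1]=4 → slow++,fast++
(s=1,f=3) a[fast]=4=a[slow] dup → fast++
(s=1,f=4) a[fast]=6≠a[slow]=4 write a[2]=6 → slow++,fast++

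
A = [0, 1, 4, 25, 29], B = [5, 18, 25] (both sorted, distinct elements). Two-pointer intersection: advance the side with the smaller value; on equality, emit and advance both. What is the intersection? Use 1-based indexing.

i=1 j=1: 0<5, i++
i=2 j=1: 1<5, i++
i=3 j=1: 4<5, i++
i=4 j=1: 25>5, j++
i=4 j=2: 25>18, j++
i=4 j=3: 25==25 emit, i++,j++

intersection = [25]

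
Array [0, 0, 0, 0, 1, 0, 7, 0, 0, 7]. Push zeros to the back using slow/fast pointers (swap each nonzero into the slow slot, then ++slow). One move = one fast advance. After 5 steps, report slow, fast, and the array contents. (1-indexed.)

slow=2, fast=6, a=[1, 0, 0, 0, 0, 0, 7, 0, 0, 7]

(s=1,f=1) a[fast]=0 → fast++
(s=1,f=2) a[fast]=0 → fast++
(s=1,f=3) a[fast]=0 → fast++
(s=1,f=4) a[fast]=0 → fast++
(s=1,f=5) a[fast]=1≠0 swap→a[1]=1 → slow++,fast++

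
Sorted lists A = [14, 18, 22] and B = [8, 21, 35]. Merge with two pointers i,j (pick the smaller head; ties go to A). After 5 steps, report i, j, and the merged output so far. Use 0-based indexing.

[i=0,j=0] A[i]=14>B[j]=8 take 8 → j++
[i=0,j=1] A[i]=14<=B[j]=21 take 14 → i++
[i=1,j=1] A[i]=18<=B[j]=21 take 18 → i++
[i=2,j=1] A[i]=22>B[j]=21 take 21 → j++
[i=2,j=2] A[i]=22<=B[j]=35 take 22 → i++

i=3, j=2, merged so far=[8, 14, 18, 21, 22]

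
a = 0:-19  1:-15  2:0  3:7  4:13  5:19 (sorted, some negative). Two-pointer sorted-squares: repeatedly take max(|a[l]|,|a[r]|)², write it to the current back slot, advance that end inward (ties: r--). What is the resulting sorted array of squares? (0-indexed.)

[0, 49, 169, 225, 361, 361]

l=0 r=5: |-19|<=|19| out[5]=361, r--
l=0 r=4: |-19|>|13| out[4]=361, l++
l=1 r=4: |-15|>|13| out[3]=225, l++
l=2 r=4: |0|<=|13| out[2]=169, r--
l=2 r=3: |0|<=|7| out[1]=49, r--
l=2 r=2: |0|<=|0| out[0]=0, r--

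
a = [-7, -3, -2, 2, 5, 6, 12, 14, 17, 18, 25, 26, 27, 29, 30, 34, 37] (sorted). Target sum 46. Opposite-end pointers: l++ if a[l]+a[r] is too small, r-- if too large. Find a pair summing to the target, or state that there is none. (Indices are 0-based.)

(12, 34)

[0,16] -7+37=30 <46 → l++
[1,16] -3+37=34 <46 → l++
[2,16] -2+37=35 <46 → l++
[3,16] 2+37=39 <46 → l++
[4,16] 5+37=42 <46 → l++
[5,16] 6+37=43 <46 → l++
[6,16] 12+37=49 >46 → r--
[6,15] 12+34=46 → found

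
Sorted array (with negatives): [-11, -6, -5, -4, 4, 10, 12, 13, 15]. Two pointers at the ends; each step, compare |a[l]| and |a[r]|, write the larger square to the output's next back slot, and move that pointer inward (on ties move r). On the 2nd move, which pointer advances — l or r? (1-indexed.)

[1,9] |-11|<=|15| out[9]=225 → r--
[1,8] |-11|<=|13| out[8]=169 → r--

r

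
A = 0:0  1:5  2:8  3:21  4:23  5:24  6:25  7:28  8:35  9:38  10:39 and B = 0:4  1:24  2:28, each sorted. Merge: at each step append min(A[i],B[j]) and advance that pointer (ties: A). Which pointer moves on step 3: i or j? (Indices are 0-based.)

i

[i=0,j=0] A[i]=0<=B[j]=4 take 0 → i++
[i=1,j=0] A[i]=5>B[j]=4 take 4 → j++
[i=1,j=1] A[i]=5<=B[j]=24 take 5 → i++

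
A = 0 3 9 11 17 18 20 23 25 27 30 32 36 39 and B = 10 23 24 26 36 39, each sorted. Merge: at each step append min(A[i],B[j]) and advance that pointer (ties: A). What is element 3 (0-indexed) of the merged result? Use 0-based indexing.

i=0 j=0: A[i]=0<=B[j]=10 take 0, i++
i=1 j=0: A[i]=3<=B[j]=10 take 3, i++
i=2 j=0: A[i]=9<=B[j]=10 take 9, i++
i=3 j=0: A[i]=11>B[j]=10 take 10, j++
i=3 j=1: A[i]=11<=B[j]=23 take 11, i++
i=4 j=1: A[i]=17<=B[j]=23 take 17, i++
i=5 j=1: A[i]=18<=B[j]=23 take 18, i++
i=6 j=1: A[i]=20<=B[j]=23 take 20, i++
i=7 j=1: A[i]=23<=B[j]=23 take 23, i++
i=8 j=1: A[i]=25>B[j]=23 take 23, j++
i=8 j=2: A[i]=25>B[j]=24 take 24, j++
i=8 j=3: A[i]=25<=B[j]=26 take 25, i++
i=9 j=3: A[i]=27>B[j]=26 take 26, j++
i=9 j=4: A[i]=27<=B[j]=36 take 27, i++
i=10 j=4: A[i]=30<=B[j]=36 take 30, i++
i=11 j=4: A[i]=32<=B[j]=36 take 32, i++
i=12 j=4: A[i]=36<=B[j]=36 take 36, i++
i=13 j=4: A[i]=39>B[j]=36 take 36, j++
i=13 j=5: A[i]=39<=B[j]=39 take 39, i++
i=14 j=5: A done, take B[j]=39, j++

merged[3] = 10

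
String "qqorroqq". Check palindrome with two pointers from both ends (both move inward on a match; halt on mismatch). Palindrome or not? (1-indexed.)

palindrome

[1,8] 'q'=='q' → l++,r--
[2,7] 'q'=='q' → l++,r--
[3,6] 'o'=='o' → l++,r--
[4,5] 'r'=='r' → l++,r--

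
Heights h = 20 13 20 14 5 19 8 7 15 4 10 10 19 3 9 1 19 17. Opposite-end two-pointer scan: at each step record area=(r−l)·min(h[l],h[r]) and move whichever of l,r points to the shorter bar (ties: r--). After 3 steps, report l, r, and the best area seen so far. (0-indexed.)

l=0 r=17: min(20,17)*17=289 best=289 *, r--
l=0 r=16: min(20,19)*16=304 best=304 *, r--
l=0 r=15: min(20,1)*15=15 best=304, r--

l=0, r=14, best area=304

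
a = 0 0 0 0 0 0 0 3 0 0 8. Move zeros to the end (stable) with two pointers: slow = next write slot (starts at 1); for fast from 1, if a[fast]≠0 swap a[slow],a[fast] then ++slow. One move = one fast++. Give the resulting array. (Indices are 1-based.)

(s=1,f=1) a[fast]=0 → fast++
(s=1,f=2) a[fast]=0 → fast++
(s=1,f=3) a[fast]=0 → fast++
(s=1,f=4) a[fast]=0 → fast++
(s=1,f=5) a[fast]=0 → fast++
(s=1,f=6) a[fast]=0 → fast++
(s=1,f=7) a[fast]=0 → fast++
(s=1,f=8) a[fast]=3≠0 swap→a[1]=3 → slow++,fast++
(s=2,f=9) a[fast]=0 → fast++
(s=2,f=10) a[fast]=0 → fast++
(s=2,f=11) a[fast]=8≠0 swap→a[2]=8 → slow++,fast++

[3, 8, 0, 0, 0, 0, 0, 0, 0, 0, 0]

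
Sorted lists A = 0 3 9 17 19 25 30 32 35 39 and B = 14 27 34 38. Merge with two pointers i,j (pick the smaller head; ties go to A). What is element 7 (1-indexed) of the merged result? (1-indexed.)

merged[7] = 25

i=1 j=1: A[i]=0<=B[j]=14 take 0, i++
i=2 j=1: A[i]=3<=B[j]=14 take 3, i++
i=3 j=1: A[i]=9<=B[j]=14 take 9, i++
i=4 j=1: A[i]=17>B[j]=14 take 14, j++
i=4 j=2: A[i]=17<=B[j]=27 take 17, i++
i=5 j=2: A[i]=19<=B[j]=27 take 19, i++
i=6 j=2: A[i]=25<=B[j]=27 take 25, i++
i=7 j=2: A[i]=30>B[j]=27 take 27, j++
i=7 j=3: A[i]=30<=B[j]=34 take 30, i++
i=8 j=3: A[i]=32<=B[j]=34 take 32, i++
i=9 j=3: A[i]=35>B[j]=34 take 34, j++
i=9 j=4: A[i]=35<=B[j]=38 take 35, i++
i=10 j=4: A[i]=39>B[j]=38 take 38, j++
i=10 j=5: B done, take A[i]=39, i++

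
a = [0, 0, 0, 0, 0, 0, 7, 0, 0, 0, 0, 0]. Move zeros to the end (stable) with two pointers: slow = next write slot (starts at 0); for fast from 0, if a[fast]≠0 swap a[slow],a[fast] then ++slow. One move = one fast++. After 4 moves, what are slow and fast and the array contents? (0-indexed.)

slow=0, fast=4, a=[0, 0, 0, 0, 0, 0, 7, 0, 0, 0, 0, 0]

(s=0,f=0) a[fast]=0 → fast++
(s=0,f=1) a[fast]=0 → fast++
(s=0,f=2) a[fast]=0 → fast++
(s=0,f=3) a[fast]=0 → fast++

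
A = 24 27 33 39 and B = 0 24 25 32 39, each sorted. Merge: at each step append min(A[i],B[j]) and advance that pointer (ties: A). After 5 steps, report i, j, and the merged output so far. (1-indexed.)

i=1 j=1: A[i]=24>B[j]=0 take 0, j++
i=1 j=2: A[i]=24<=B[j]=24 take 24, i++
i=2 j=2: A[i]=27>B[j]=24 take 24, j++
i=2 j=3: A[i]=27>B[j]=25 take 25, j++
i=2 j=4: A[i]=27<=B[j]=32 take 27, i++

i=3, j=4, merged so far=[0, 24, 24, 25, 27]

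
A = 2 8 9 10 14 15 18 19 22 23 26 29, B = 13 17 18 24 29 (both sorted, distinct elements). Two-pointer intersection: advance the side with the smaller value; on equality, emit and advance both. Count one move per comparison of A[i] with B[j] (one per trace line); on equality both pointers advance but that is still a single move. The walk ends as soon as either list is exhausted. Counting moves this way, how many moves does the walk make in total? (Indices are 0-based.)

i=0 j=0: 2<13, i++
i=1 j=0: 8<13, i++
i=2 j=0: 9<13, i++
i=3 j=0: 10<13, i++
i=4 j=0: 14>13, j++
i=4 j=1: 14<17, i++
i=5 j=1: 15<17, i++
i=6 j=1: 18>17, j++
i=6 j=2: 18==18 emit, i++,j++
i=7 j=3: 19<24, i++
i=8 j=3: 22<24, i++
i=9 j=3: 23<24, i++
i=10 j=3: 26>24, j++
i=10 j=4: 26<29, i++
i=11 j=4: 29==29 emit, i++,j++

15 moves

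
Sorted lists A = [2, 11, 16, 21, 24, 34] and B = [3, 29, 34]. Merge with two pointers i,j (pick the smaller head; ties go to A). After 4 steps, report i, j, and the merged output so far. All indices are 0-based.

i=0 j=0: A[i]=2<=B[j]=3 take 2, i++
i=1 j=0: A[i]=11>B[j]=3 take 3, j++
i=1 j=1: A[i]=11<=B[j]=29 take 11, i++
i=2 j=1: A[i]=16<=B[j]=29 take 16, i++

i=3, j=1, merged so far=[2, 3, 11, 16]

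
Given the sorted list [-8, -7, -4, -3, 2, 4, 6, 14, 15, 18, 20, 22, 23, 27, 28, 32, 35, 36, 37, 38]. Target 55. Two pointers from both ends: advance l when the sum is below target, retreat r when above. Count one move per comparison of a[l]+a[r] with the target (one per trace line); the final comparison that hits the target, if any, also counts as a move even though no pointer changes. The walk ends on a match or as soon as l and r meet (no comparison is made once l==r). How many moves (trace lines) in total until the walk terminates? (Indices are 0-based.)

l=0 r=19: -8+38=30 <55, l++
l=1 r=19: -7+38=31 <55, l++
l=2 r=19: -4+38=34 <55, l++
l=3 r=19: -3+38=35 <55, l++
l=4 r=19: 2+38=40 <55, l++
l=5 r=19: 4+38=42 <55, l++
l=6 r=19: 6+38=44 <55, l++
l=7 r=19: 14+38=52 <55, l++
l=8 r=19: 15+38=53 <55, l++
l=9 r=19: 18+38=56 >55, r--
l=9 r=18: 18+37=55, found

11 moves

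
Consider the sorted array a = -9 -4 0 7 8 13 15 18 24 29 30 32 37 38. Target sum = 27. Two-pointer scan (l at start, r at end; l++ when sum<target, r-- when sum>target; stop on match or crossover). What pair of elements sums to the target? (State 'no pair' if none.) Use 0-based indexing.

[0,13] -9+38=29 >27 → r--
[0,12] -9+37=28 >27 → r--
[0,11] -9+32=23 <27 → l++
[1,11] -4+32=28 >27 → r--
[1,10] -4+30=26 <27 → l++
[2,10] 0+30=30 >27 → r--
[2,9] 0+29=29 >27 → r--
[2,8] 0+24=24 <27 → l++
[3,8] 7+24=31 >27 → r--
[3,7] 7+18=25 <27 → l++
[4,7] 8+18=26 <27 → l++
[5,7] 13+18=31 >27 → r--
[5,6] 13+15=28 >27 → r--

no pair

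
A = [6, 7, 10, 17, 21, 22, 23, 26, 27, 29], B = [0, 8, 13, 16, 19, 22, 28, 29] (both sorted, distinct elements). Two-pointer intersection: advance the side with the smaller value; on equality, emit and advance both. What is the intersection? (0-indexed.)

intersection = [22, 29]

i=0 j=0: 6>0, j++
i=0 j=1: 6<8, i++
i=1 j=1: 7<8, i++
i=2 j=1: 10>8, j++
i=2 j=2: 10<13, i++
i=3 j=2: 17>13, j++
i=3 j=3: 17>16, j++
i=3 j=4: 17<19, i++
i=4 j=4: 21>19, j++
i=4 j=5: 21<22, i++
i=5 j=5: 22==22 emit, i++,j++
i=6 j=6: 23<28, i++
i=7 j=6: 26<28, i++
i=8 j=6: 27<28, i++
i=9 j=6: 29>28, j++
i=9 j=7: 29==29 emit, i++,j++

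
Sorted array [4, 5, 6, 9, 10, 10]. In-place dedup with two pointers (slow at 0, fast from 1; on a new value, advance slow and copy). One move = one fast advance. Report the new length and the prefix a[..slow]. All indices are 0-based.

length 5; prefix = [4, 5, 6, 9, 10]

(s=0,f=1) a[fast]=5≠a[slow]=4 write a[1]=5 → slow++,fast++
(s=1,f=2) a[fast]=6≠a[slow]=5 write a[2]=6 → slow++,fast++
(s=2,f=3) a[fast]=9≠a[slow]=6 write a[3]=9 → slow++,fast++
(s=3,f=4) a[fast]=10≠a[slow]=9 write a[4]=10 → slow++,fast++
(s=4,f=5) a[fast]=10=a[slow] dup → fast++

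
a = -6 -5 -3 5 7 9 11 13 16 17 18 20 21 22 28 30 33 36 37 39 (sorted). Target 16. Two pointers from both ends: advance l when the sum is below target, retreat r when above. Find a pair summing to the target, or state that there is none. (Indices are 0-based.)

(-6, 22)

[0,19] -6+39=33 >16 → r--
[0,18] -6+37=31 >16 → r--
[0,17] -6+36=30 >16 → r--
[0,16] -6+33=27 >16 → r--
[0,15] -6+30=24 >16 → r--
[0,14] -6+28=22 >16 → r--
[0,13] -6+22=16 → found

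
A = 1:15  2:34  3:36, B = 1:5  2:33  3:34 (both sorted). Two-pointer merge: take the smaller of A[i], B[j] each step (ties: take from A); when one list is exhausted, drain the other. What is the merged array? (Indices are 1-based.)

i=1 j=1: A[i]=15>B[j]=5 take 5, j++
i=1 j=2: A[i]=15<=B[j]=33 take 15, i++
i=2 j=2: A[i]=34>B[j]=33 take 33, j++
i=2 j=3: A[i]=34<=B[j]=34 take 34, i++
i=3 j=3: A[i]=36>B[j]=34 take 34, j++
i=3 j=4: B done, take A[i]=36, i++

[5, 15, 33, 34, 34, 36]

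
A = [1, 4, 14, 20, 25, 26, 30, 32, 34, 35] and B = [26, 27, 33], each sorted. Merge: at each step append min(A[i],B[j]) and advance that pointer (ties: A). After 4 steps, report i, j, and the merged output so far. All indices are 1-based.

i=1 j=1: A[i]=1<=B[j]=26 take 1, i++
i=2 j=1: A[i]=4<=B[j]=26 take 4, i++
i=3 j=1: A[i]=14<=B[j]=26 take 14, i++
i=4 j=1: A[i]=20<=B[j]=26 take 20, i++

i=5, j=1, merged so far=[1, 4, 14, 20]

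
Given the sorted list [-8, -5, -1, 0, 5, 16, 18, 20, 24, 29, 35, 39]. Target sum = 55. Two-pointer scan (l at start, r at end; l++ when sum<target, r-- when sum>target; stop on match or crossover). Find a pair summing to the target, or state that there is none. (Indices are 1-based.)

(16, 39)

l=1 r=12: -8+39=31 <55, l++
l=2 r=12: -5+39=34 <55, l++
l=3 r=12: -1+39=38 <55, l++
l=4 r=12: 0+39=39 <55, l++
l=5 r=12: 5+39=44 <55, l++
l=6 r=12: 16+39=55, found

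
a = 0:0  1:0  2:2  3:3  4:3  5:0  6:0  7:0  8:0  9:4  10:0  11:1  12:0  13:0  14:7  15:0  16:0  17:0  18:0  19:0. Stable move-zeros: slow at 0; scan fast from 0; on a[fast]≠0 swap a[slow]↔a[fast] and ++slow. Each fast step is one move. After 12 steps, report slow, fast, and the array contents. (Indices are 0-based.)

slow=5, fast=12, a=[2, 3, 3, 4, 1, 0, 0, 0, 0, 0, 0, 0, 0, 0, 7, 0, 0, 0, 0, 0]

(s=0,f=0) a[fast]=0 → fast++
(s=0,f=1) a[fast]=0 → fast++
(s=0,f=2) a[fast]=2≠0 swap→a[0]=2 → slow++,fast++
(s=1,f=3) a[fast]=3≠0 swap→a[1]=3 → slow++,fast++
(s=2,f=4) a[fast]=3≠0 swap→a[2]=3 → slow++,fast++
(s=3,f=5) a[fast]=0 → fast++
(s=3,f=6) a[fast]=0 → fast++
(s=3,f=7) a[fast]=0 → fast++
(s=3,f=8) a[fast]=0 → fast++
(s=3,f=9) a[fast]=4≠0 swap→a[3]=4 → slow++,fast++
(s=4,f=10) a[fast]=0 → fast++
(s=4,f=11) a[fast]=1≠0 swap→a[4]=1 → slow++,fast++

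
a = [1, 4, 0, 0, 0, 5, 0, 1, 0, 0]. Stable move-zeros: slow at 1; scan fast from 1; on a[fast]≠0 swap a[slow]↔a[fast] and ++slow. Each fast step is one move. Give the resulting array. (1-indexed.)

slow=1 fast=1: a[fast]=1≠0 swap→a[1]=1, slow++,fast++
slow=2 fast=2: a[fast]=4≠0 swap→a[2]=4, slow++,fast++
slow=3 fast=3: a[fast]=0, fast++
slow=3 fast=4: a[fast]=0, fast++
slow=3 fast=5: a[fast]=0, fast++
slow=3 fast=6: a[fast]=5≠0 swap→a[3]=5, slow++,fast++
slow=4 fast=7: a[fast]=0, fast++
slow=4 fast=8: a[fast]=1≠0 swap→a[4]=1, slow++,fast++
slow=5 fast=9: a[fast]=0, fast++
slow=5 fast=10: a[fast]=0, fast++

[1, 4, 5, 1, 0, 0, 0, 0, 0, 0]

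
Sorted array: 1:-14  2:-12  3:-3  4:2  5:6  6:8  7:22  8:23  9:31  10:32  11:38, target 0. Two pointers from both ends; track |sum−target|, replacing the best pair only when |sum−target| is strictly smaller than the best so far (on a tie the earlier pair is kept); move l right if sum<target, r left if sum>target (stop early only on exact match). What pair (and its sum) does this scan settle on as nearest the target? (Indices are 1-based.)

pair (-3, 2) with sum -1 (|Δ|=1)

l=1 r=11: -14+38=24 d=24 *, r--
l=1 r=10: -14+32=18 d=18 *, r--
l=1 r=9: -14+31=17 d=17 *, r--
l=1 r=8: -14+23=9 d=9 *, r--
l=1 r=7: -14+22=8 d=8 *, r--
l=1 r=6: -14+8=-6 d=6 *, l++
l=2 r=6: -12+8=-4 d=4 *, l++
l=3 r=6: -3+8=5 d=5, r--
l=3 r=5: -3+6=3 d=3 *, r--
l=3 r=4: -3+2=-1 d=1 *, l++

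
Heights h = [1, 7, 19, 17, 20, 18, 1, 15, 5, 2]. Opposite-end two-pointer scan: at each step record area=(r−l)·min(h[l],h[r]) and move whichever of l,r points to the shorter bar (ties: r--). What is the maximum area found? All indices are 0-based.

max area = 75

[0,9] min(1,2)*9=9 best=9 * → l++
[1,9] min(7,2)*8=16 best=16 * → r--
[1,8] min(7,5)*7=35 best=35 * → r--
[1,7] min(7,15)*6=42 best=42 * → l++
[2,7] min(19,15)*5=75 best=75 * → r--
[2,6] min(19,1)*4=4 best=75 → r--
[2,5] min(19,18)*3=54 best=75 → r--
[2,4] min(19,20)*2=38 best=75 → l++
[3,4] min(17,20)*1=17 best=75 → l++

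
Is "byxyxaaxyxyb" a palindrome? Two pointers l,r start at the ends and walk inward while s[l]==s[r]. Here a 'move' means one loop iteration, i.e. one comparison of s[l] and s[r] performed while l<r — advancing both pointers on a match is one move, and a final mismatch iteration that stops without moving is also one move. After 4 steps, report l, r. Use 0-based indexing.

l=4, r=7

l=0 r=11: 'b'=='b', l++,r--
l=1 r=10: 'y'=='y', l++,r--
l=2 r=9: 'x'=='x', l++,r--
l=3 r=8: 'y'=='y', l++,r--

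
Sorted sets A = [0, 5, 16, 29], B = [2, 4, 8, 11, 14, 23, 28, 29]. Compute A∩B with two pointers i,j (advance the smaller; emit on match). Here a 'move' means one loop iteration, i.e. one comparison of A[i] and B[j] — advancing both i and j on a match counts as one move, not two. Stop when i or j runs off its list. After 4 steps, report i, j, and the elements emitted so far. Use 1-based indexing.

i=1 j=1: 0<2, i++
i=2 j=1: 5>2, j++
i=2 j=2: 5>4, j++
i=2 j=3: 5<8, i++

i=3, j=3, emitted=[]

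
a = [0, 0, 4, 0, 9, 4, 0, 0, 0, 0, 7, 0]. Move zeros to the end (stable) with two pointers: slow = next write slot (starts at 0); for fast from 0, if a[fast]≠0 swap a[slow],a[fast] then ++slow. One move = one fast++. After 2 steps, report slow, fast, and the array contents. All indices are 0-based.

(s=0,f=0) a[fast]=0 → fast++
(s=0,f=1) a[fast]=0 → fast++

slow=0, fast=2, a=[0, 0, 4, 0, 9, 4, 0, 0, 0, 0, 7, 0]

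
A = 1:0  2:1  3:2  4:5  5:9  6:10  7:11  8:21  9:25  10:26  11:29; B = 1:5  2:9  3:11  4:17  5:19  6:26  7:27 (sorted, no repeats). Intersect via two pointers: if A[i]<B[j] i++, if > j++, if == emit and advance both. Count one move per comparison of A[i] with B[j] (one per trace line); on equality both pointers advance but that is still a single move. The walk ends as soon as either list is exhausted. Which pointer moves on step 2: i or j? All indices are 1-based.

i

[i=1,j=1] 0<5 → i++
[i=2,j=1] 1<5 → i++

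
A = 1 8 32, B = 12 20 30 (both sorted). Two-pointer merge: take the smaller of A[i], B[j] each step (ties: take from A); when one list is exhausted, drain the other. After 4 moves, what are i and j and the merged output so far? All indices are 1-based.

i=3, j=3, merged so far=[1, 8, 12, 20]

i=1 j=1: A[i]=1<=B[j]=12 take 1, i++
i=2 j=1: A[i]=8<=B[j]=12 take 8, i++
i=3 j=1: A[i]=32>B[j]=12 take 12, j++
i=3 j=2: A[i]=32>B[j]=20 take 20, j++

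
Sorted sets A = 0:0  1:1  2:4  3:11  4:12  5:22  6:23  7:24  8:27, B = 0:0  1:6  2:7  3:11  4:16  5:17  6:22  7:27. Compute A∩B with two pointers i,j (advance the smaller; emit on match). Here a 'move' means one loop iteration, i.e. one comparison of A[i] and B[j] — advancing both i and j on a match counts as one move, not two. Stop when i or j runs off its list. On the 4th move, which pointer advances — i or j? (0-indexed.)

i=0 j=0: 0==0 emit, i++,j++
i=1 j=1: 1<6, i++
i=2 j=1: 4<6, i++
i=3 j=1: 11>6, j++

j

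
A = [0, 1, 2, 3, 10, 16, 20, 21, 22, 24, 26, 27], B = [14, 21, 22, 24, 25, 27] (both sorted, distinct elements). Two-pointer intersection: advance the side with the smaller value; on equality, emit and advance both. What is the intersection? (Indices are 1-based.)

i=1 j=1: 0<14, i++
i=2 j=1: 1<14, i++
i=3 j=1: 2<14, i++
i=4 j=1: 3<14, i++
i=5 j=1: 10<14, i++
i=6 j=1: 16>14, j++
i=6 j=2: 16<21, i++
i=7 j=2: 20<21, i++
i=8 j=2: 21==21 emit, i++,j++
i=9 j=3: 22==22 emit, i++,j++
i=10 j=4: 24==24 emit, i++,j++
i=11 j=5: 26>25, j++
i=11 j=6: 26<27, i++
i=12 j=6: 27==27 emit, i++,j++

intersection = [21, 22, 24, 27]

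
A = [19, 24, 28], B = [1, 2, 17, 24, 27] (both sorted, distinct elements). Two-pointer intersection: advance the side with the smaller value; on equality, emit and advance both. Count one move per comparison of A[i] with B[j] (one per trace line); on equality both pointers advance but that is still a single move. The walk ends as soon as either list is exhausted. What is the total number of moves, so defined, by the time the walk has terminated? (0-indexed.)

6 moves

i=0 j=0: 19>1, j++
i=0 j=1: 19>2, j++
i=0 j=2: 19>17, j++
i=0 j=3: 19<24, i++
i=1 j=3: 24==24 emit, i++,j++
i=2 j=4: 28>27, j++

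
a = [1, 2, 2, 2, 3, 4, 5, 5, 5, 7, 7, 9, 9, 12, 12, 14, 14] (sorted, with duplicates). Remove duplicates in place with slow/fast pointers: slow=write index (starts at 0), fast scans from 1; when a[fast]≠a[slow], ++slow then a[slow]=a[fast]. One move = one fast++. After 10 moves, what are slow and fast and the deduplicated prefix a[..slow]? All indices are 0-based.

slow=5, fast=11, prefix=[1, 2, 3, 4, 5, 7]

(s=0,f=1) a[fast]=2≠a[slow]=1 write a[1]=2 → slow++,fast++
(s=1,f=2) a[fast]=2=a[slow] dup → fast++
(s=1,f=3) a[fast]=2=a[slow] dup → fast++
(s=1,f=4) a[fast]=3≠a[slow]=2 write a[2]=3 → slow++,fast++
(s=2,f=5) a[fast]=4≠a[slow]=3 write a[3]=4 → slow++,fast++
(s=3,f=6) a[fast]=5≠a[slow]=4 write a[4]=5 → slow++,fast++
(s=4,f=7) a[fast]=5=a[slow] dup → fast++
(s=4,f=8) a[fast]=5=a[slow] dup → fast++
(s=4,f=9) a[fast]=7≠a[slow]=5 write a[5]=7 → slow++,fast++
(s=5,f=10) a[fast]=7=a[slow] dup → fast++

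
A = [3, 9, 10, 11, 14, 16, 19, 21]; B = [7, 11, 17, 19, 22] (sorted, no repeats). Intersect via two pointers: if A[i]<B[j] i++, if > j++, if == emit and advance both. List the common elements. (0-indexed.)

intersection = [11, 19]

[i=0,j=0] 3<7 → i++
[i=1,j=0] 9>7 → j++
[i=1,j=1] 9<11 → i++
[i=2,j=1] 10<11 → i++
[i=3,j=1] 11==11 emit → i++,j++
[i=4,j=2] 14<17 → i++
[i=5,j=2] 16<17 → i++
[i=6,j=2] 19>17 → j++
[i=6,j=3] 19==19 emit → i++,j++
[i=7,j=4] 21<22 → i++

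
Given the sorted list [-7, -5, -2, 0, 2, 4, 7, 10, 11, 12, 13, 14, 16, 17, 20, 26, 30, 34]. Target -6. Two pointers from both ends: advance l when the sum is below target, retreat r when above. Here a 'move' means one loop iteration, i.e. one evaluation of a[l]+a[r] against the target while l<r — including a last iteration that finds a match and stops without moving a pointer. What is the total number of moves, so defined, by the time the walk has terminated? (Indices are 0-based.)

[0,17] -7+34=27 >-6 → r--
[0,16] -7+30=23 >-6 → r--
[0,15] -7+26=19 >-6 → r--
[0,14] -7+20=13 >-6 → r--
[0,13] -7+17=10 >-6 → r--
[0,12] -7+16=9 >-6 → r--
[0,11] -7+14=7 >-6 → r--
[0,10] -7+13=6 >-6 → r--
[0,9] -7+12=5 >-6 → r--
[0,8] -7+11=4 >-6 → r--
[0,7] -7+10=3 >-6 → r--
[0,6] -7+7=0 >-6 → r--
[0,5] -7+4=-3 >-6 → r--
[0,4] -7+2=-5 >-6 → r--
[0,3] -7+0=-7 <-6 → l++
[1,3] -5+0=-5 >-6 → r--
[1,2] -5+-2=-7 <-6 → l++

17 moves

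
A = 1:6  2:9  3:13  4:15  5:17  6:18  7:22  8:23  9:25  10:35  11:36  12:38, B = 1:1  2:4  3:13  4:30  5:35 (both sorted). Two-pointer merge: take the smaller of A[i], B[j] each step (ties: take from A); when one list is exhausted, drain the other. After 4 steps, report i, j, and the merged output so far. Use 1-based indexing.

i=3, j=3, merged so far=[1, 4, 6, 9]

i=1 j=1: A[i]=6>B[j]=1 take 1, j++
i=1 j=2: A[i]=6>B[j]=4 take 4, j++
i=1 j=3: A[i]=6<=B[j]=13 take 6, i++
i=2 j=3: A[i]=9<=B[j]=13 take 9, i++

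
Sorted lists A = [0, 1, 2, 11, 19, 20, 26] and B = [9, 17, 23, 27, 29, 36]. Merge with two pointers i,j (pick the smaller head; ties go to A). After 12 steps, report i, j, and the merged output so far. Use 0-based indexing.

i=7, j=5, merged so far=[0, 1, 2, 9, 11, 17, 19, 20, 23, 26, 27, 29]

i=0 j=0: A[i]=0<=B[j]=9 take 0, i++
i=1 j=0: A[i]=1<=B[j]=9 take 1, i++
i=2 j=0: A[i]=2<=B[j]=9 take 2, i++
i=3 j=0: A[i]=11>B[j]=9 take 9, j++
i=3 j=1: A[i]=11<=B[j]=17 take 11, i++
i=4 j=1: A[i]=19>B[j]=17 take 17, j++
i=4 j=2: A[i]=19<=B[j]=23 take 19, i++
i=5 j=2: A[i]=20<=B[j]=23 take 20, i++
i=6 j=2: A[i]=26>B[j]=23 take 23, j++
i=6 j=3: A[i]=26<=B[j]=27 take 26, i++
i=7 j=3: A done, take B[j]=27, j++
i=7 j=4: A done, take B[j]=29, j++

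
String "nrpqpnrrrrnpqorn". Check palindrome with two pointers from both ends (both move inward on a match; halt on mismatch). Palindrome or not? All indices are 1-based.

[1,16] 'n'=='n' → l++,r--
[2,15] 'r'=='r' → l++,r--
[3,14] 'p'!='o' → stop

not a palindrome (mismatch at 3,14)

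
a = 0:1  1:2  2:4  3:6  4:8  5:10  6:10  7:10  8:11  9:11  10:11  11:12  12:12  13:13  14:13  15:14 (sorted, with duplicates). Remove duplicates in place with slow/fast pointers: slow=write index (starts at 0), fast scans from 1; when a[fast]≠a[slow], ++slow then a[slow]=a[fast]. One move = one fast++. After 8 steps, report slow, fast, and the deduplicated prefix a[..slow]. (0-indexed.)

slow=6, fast=9, prefix=[1, 2, 4, 6, 8, 10, 11]

(s=0,f=1) a[fast]=2≠a[slow]=1 write a[1]=2 → slow++,fast++
(s=1,f=2) a[fast]=4≠a[slow]=2 write a[2]=4 → slow++,fast++
(s=2,f=3) a[fast]=6≠a[slow]=4 write a[3]=6 → slow++,fast++
(s=3,f=4) a[fast]=8≠a[slow]=6 write a[4]=8 → slow++,fast++
(s=4,f=5) a[fast]=10≠a[slow]=8 write a[5]=10 → slow++,fast++
(s=5,f=6) a[fast]=10=a[slow] dup → fast++
(s=5,f=7) a[fast]=10=a[slow] dup → fast++
(s=5,f=8) a[fast]=11≠a[slow]=10 write a[6]=11 → slow++,fast++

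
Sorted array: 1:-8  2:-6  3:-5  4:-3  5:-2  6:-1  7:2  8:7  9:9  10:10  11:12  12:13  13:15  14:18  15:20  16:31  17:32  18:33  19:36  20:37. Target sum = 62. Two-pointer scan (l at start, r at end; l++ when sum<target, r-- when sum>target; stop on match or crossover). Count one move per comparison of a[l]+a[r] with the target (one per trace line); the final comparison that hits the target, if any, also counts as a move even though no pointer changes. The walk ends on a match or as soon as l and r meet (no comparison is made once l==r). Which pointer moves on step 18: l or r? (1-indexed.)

r

l=1 r=20: -8+37=29 <62, l++
l=2 r=20: -6+37=31 <62, l++
l=3 r=20: -5+37=32 <62, l++
l=4 r=20: -3+37=34 <62, l++
l=5 r=20: -2+37=35 <62, l++
l=6 r=20: -1+37=36 <62, l++
l=7 r=20: 2+37=39 <62, l++
l=8 r=20: 7+37=44 <62, l++
l=9 r=20: 9+37=46 <62, l++
l=10 r=20: 10+37=47 <62, l++
l=11 r=20: 12+37=49 <62, l++
l=12 r=20: 13+37=50 <62, l++
l=13 r=20: 15+37=52 <62, l++
l=14 r=20: 18+37=55 <62, l++
l=15 r=20: 20+37=57 <62, l++
l=16 r=20: 31+37=68 >62, r--
l=16 r=19: 31+36=67 >62, r--
l=16 r=18: 31+33=64 >62, r--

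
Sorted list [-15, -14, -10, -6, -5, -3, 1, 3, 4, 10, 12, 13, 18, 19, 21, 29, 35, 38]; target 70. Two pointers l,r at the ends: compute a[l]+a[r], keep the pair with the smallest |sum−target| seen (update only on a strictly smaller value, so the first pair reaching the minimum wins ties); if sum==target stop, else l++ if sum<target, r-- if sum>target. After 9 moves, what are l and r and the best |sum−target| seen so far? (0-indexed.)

[0,17] -15+38=23 d=47 * → l++
[1,17] -14+38=24 d=46 * → l++
[2,17] -10+38=28 d=42 * → l++
[3,17] -6+38=32 d=38 * → l++
[4,17] -5+38=33 d=37 * → l++
[5,17] -3+38=35 d=35 * → l++
[6,17] 1+38=39 d=31 * → l++
[7,17] 3+38=41 d=29 * → l++
[8,17] 4+38=42 d=28 * → l++

l=9, r=17, best |Δ|=28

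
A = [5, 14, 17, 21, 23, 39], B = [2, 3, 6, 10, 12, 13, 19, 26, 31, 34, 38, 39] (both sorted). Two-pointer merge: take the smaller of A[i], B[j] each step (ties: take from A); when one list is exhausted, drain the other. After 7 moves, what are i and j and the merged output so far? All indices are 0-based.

i=1, j=6, merged so far=[2, 3, 5, 6, 10, 12, 13]

[i=0,j=0] A[i]=5>B[j]=2 take 2 → j++
[i=0,j=1] A[i]=5>B[j]=3 take 3 → j++
[i=0,j=2] A[i]=5<=B[j]=6 take 5 → i++
[i=1,j=2] A[i]=14>B[j]=6 take 6 → j++
[i=1,j=3] A[i]=14>B[j]=10 take 10 → j++
[i=1,j=4] A[i]=14>B[j]=12 take 12 → j++
[i=1,j=5] A[i]=14>B[j]=13 take 13 → j++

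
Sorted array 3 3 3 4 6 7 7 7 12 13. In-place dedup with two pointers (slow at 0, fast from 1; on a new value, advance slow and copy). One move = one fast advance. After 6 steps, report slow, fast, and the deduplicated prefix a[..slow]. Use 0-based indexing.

slow=3, fast=7, prefix=[3, 4, 6, 7]

(s=0,f=1) a[fast]=3=a[slow] dup → fast++
(s=0,f=2) a[fast]=3=a[slow] dup → fast++
(s=0,f=3) a[fast]=4≠a[slow]=3 write a[1]=4 → slow++,fast++
(s=1,f=4) a[fast]=6≠a[slow]=4 write a[2]=6 → slow++,fast++
(s=2,f=5) a[fast]=7≠a[slow]=6 write a[3]=7 → slow++,fast++
(s=3,f=6) a[fast]=7=a[slow] dup → fast++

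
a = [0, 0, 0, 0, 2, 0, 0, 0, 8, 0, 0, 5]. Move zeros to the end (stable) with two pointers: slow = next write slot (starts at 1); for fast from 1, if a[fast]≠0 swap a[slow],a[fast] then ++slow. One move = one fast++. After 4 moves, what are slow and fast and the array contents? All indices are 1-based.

slow=1, fast=5, a=[0, 0, 0, 0, 2, 0, 0, 0, 8, 0, 0, 5]

(s=1,f=1) a[fast]=0 → fast++
(s=1,f=2) a[fast]=0 → fast++
(s=1,f=3) a[fast]=0 → fast++
(s=1,f=4) a[fast]=0 → fast++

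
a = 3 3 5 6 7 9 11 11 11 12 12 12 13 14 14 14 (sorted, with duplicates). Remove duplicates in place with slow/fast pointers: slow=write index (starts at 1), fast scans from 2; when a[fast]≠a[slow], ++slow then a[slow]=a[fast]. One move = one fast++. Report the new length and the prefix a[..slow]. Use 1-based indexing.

slow=1 fast=2: a[fast]=3=a[slow] dup, fast++
slow=1 fast=3: a[fast]=5≠a[slow]=3 write a[2]=5, slow++,fast++
slow=2 fast=4: a[fast]=6≠a[slow]=5 write a[3]=6, slow++,fast++
slow=3 fast=5: a[fast]=7≠a[slow]=6 write a[4]=7, slow++,fast++
slow=4 fast=6: a[fast]=9≠a[slow]=7 write a[5]=9, slow++,fast++
slow=5 fast=7: a[fast]=11≠a[slow]=9 write a[6]=11, slow++,fast++
slow=6 fast=8: a[fast]=11=a[slow] dup, fast++
slow=6 fast=9: a[fast]=11=a[slow] dup, fast++
slow=6 fast=10: a[fast]=12≠a[slow]=11 write a[7]=12, slow++,fast++
slow=7 fast=11: a[fast]=12=a[slow] dup, fast++
slow=7 fast=12: a[fast]=12=a[slow] dup, fast++
slow=7 fast=13: a[fast]=13≠a[slow]=12 write a[8]=13, slow++,fast++
slow=8 fast=14: a[fast]=14≠a[slow]=13 write a[9]=14, slow++,fast++
slow=9 fast=15: a[fast]=14=a[slow] dup, fast++
slow=9 fast=16: a[fast]=14=a[slow] dup, fast++

length 9; prefix = [3, 5, 6, 7, 9, 11, 12, 13, 14]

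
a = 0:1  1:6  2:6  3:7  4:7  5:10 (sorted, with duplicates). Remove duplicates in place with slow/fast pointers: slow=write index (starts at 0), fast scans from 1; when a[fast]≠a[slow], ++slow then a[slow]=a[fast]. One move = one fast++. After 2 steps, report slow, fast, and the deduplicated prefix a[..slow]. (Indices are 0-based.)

slow=1, fast=3, prefix=[1, 6]

(s=0,f=1) a[fast]=6≠a[slow]=1 write a[1]=6 → slow++,fast++
(s=1,f=2) a[fast]=6=a[slow] dup → fast++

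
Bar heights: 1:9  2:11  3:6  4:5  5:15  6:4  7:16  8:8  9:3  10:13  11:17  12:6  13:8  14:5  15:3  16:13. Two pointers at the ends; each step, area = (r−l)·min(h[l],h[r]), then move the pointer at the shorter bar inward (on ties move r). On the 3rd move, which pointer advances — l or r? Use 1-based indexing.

l

l=1 r=16: min(9,13)*15=135 best=135 *, l++
l=2 r=16: min(11,13)*14=154 best=154 *, l++
l=3 r=16: min(6,13)*13=78 best=154, l++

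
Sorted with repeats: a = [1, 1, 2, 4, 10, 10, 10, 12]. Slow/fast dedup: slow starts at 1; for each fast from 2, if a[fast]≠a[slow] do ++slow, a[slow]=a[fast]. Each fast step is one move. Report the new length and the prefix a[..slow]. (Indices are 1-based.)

length 5; prefix = [1, 2, 4, 10, 12]

(s=1,f=2) a[fast]=1=a[slow] dup → fast++
(s=1,f=3) a[fast]=2≠a[slow]=1 write a[2]=2 → slow++,fast++
(s=2,f=4) a[fast]=4≠a[slow]=2 write a[3]=4 → slow++,fast++
(s=3,f=5) a[fast]=10≠a[slow]=4 write a[4]=10 → slow++,fast++
(s=4,f=6) a[fast]=10=a[slow] dup → fast++
(s=4,f=7) a[fast]=10=a[slow] dup → fast++
(s=4,f=8) a[fast]=12≠a[slow]=10 write a[5]=12 → slow++,fast++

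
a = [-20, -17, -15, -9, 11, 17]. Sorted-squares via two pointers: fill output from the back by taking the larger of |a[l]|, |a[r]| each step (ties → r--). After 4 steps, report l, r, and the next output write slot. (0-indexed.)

l=3, r=4, next write slot=1

[0,5] |-20|>|17| out[5]=400 → l++
[1,5] |-17|<=|17| out[4]=289 → r--
[1,4] |-17|>|11| out[3]=289 → l++
[2,4] |-15|>|11| out[2]=225 → l++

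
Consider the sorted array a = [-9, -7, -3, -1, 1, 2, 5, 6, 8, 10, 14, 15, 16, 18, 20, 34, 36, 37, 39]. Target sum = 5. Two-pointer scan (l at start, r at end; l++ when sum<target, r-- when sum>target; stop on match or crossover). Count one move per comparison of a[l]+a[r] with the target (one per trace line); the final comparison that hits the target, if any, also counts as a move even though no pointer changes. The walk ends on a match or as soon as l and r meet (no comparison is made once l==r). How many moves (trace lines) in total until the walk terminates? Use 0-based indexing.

9 moves

[0,18] -9+39=30 >5 → r--
[0,17] -9+37=28 >5 → r--
[0,16] -9+36=27 >5 → r--
[0,15] -9+34=25 >5 → r--
[0,14] -9+20=11 >5 → r--
[0,13] -9+18=9 >5 → r--
[0,12] -9+16=7 >5 → r--
[0,11] -9+15=6 >5 → r--
[0,10] -9+14=5 → found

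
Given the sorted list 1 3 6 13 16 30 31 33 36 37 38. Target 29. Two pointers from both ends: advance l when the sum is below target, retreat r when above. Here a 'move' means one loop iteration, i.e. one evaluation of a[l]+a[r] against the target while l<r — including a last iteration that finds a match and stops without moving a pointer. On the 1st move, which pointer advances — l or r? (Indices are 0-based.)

[0,10] 1+38=39 >29 → r--

r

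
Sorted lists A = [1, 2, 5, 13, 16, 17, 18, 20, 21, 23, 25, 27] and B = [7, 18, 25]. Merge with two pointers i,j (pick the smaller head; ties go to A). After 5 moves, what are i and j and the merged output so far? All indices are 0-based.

i=4, j=1, merged so far=[1, 2, 5, 7, 13]

i=0 j=0: A[i]=1<=B[j]=7 take 1, i++
i=1 j=0: A[i]=2<=B[j]=7 take 2, i++
i=2 j=0: A[i]=5<=B[j]=7 take 5, i++
i=3 j=0: A[i]=13>B[j]=7 take 7, j++
i=3 j=1: A[i]=13<=B[j]=18 take 13, i++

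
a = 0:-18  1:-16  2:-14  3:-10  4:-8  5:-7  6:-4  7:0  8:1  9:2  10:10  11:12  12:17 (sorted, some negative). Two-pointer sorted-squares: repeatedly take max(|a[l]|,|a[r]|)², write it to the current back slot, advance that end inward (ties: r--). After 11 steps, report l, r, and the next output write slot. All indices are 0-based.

[0,12] |-18|>|17| out[12]=324 → l++
[1,12] |-16|<=|17| out[11]=289 → r--
[1,11] |-16|>|12| out[10]=256 → l++
[2,11] |-14|>|12| out[9]=196 → l++
[3,11] |-10|<=|12| out[8]=144 → r--
[3,10] |-10|<=|10| out[7]=100 → r--
[3,9] |-10|>|2| out[6]=100 → l++
[4,9] |-8|>|2| out[5]=64 → l++
[5,9] |-7|>|2| out[4]=49 → l++
[6,9] |-4|>|2| out[3]=16 → l++
[7,9] |0|<=|2| out[2]=4 → r--

l=7, r=8, next write slot=1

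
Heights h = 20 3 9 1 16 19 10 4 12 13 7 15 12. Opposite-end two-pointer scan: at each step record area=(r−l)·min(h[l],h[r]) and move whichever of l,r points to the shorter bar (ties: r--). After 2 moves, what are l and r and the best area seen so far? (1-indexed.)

[1,13] min(20,12)*12=144 best=144 * → r--
[1,12] min(20,15)*11=165 best=165 * → r--

l=1, r=11, best area=165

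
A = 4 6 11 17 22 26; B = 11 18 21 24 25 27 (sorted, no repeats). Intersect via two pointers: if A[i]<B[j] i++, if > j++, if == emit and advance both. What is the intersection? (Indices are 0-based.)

intersection = [11]

[i=0,j=0] 4<11 → i++
[i=1,j=0] 6<11 → i++
[i=2,j=0] 11==11 emit → i++,j++
[i=3,j=1] 17<18 → i++
[i=4,j=1] 22>18 → j++
[i=4,j=2] 22>21 → j++
[i=4,j=3] 22<24 → i++
[i=5,j=3] 26>24 → j++
[i=5,j=4] 26>25 → j++
[i=5,j=5] 26<27 → i++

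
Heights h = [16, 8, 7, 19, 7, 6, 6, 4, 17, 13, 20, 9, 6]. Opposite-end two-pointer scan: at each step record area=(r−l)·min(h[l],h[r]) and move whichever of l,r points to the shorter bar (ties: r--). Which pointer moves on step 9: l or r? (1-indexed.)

l=1 r=13: min(16,6)*12=72 best=72 *, r--
l=1 r=12: min(16,9)*11=99 best=99 *, r--
l=1 r=11: min(16,20)*10=160 best=160 *, l++
l=2 r=11: min(8,20)*9=72 best=160, l++
l=3 r=11: min(7,20)*8=56 best=160, l++
l=4 r=11: min(19,20)*7=133 best=160, l++
l=5 r=11: min(7,20)*6=42 best=160, l++
l=6 r=11: min(6,20)*5=30 best=160, l++
l=7 r=11: min(6,20)*4=24 best=160, l++

l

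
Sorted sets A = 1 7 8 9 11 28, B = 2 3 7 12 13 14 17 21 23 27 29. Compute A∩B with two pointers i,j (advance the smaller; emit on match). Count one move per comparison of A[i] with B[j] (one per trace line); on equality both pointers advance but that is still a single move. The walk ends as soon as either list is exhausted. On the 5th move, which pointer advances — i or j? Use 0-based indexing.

[i=0,j=0] 1<2 → i++
[i=1,j=0] 7>2 → j++
[i=1,j=1] 7>3 → j++
[i=1,j=2] 7==7 emit → i++,j++
[i=2,j=3] 8<12 → i++

i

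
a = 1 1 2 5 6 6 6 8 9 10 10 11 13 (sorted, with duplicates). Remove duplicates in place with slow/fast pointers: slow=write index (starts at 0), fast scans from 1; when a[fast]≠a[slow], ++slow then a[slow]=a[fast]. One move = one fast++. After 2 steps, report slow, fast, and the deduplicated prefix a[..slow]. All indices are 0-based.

slow=1, fast=3, prefix=[1, 2]

(s=0,f=1) a[fast]=1=a[slow] dup → fast++
(s=0,f=2) a[fast]=2≠a[slow]=1 write a[1]=2 → slow++,fast++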